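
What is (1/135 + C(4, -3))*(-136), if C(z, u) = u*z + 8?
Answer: 73304/135 ≈ 542.99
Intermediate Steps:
C(z, u) = 8 + u*z
(1/135 + C(4, -3))*(-136) = (1/135 + (8 - 3*4))*(-136) = (1/135 + (8 - 12))*(-136) = (1/135 - 4)*(-136) = -539/135*(-136) = 73304/135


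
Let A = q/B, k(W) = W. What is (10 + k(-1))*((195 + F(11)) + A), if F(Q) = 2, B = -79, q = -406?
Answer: 143721/79 ≈ 1819.3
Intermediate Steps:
A = 406/79 (A = -406/(-79) = -406*(-1/79) = 406/79 ≈ 5.1392)
(10 + k(-1))*((195 + F(11)) + A) = (10 - 1)*((195 + 2) + 406/79) = 9*(197 + 406/79) = 9*(15969/79) = 143721/79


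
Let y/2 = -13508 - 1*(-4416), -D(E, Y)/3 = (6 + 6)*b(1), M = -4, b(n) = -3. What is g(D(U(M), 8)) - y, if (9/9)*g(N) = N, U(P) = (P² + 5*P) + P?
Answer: 18292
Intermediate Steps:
U(P) = P² + 6*P
D(E, Y) = 108 (D(E, Y) = -3*(6 + 6)*(-3) = -36*(-3) = -3*(-36) = 108)
g(N) = N
y = -18184 (y = 2*(-13508 - 1*(-4416)) = 2*(-13508 + 4416) = 2*(-9092) = -18184)
g(D(U(M), 8)) - y = 108 - 1*(-18184) = 108 + 18184 = 18292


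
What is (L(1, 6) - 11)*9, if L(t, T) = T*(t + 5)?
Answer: 225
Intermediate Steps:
L(t, T) = T*(5 + t)
(L(1, 6) - 11)*9 = (6*(5 + 1) - 11)*9 = (6*6 - 11)*9 = (36 - 11)*9 = 25*9 = 225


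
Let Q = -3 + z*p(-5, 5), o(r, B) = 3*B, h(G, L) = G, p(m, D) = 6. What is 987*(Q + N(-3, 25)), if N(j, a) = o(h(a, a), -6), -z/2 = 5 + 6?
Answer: -151011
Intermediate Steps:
z = -22 (z = -2*(5 + 6) = -2*11 = -22)
Q = -135 (Q = -3 - 22*6 = -3 - 132 = -135)
N(j, a) = -18 (N(j, a) = 3*(-6) = -18)
987*(Q + N(-3, 25)) = 987*(-135 - 18) = 987*(-153) = -151011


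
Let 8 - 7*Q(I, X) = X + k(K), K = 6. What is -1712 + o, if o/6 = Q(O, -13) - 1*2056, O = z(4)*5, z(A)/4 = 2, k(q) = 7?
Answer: -14036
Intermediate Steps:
z(A) = 8 (z(A) = 4*2 = 8)
O = 40 (O = 8*5 = 40)
Q(I, X) = ⅐ - X/7 (Q(I, X) = 8/7 - (X + 7)/7 = 8/7 - (7 + X)/7 = 8/7 + (-1 - X/7) = ⅐ - X/7)
o = -12324 (o = 6*((⅐ - ⅐*(-13)) - 1*2056) = 6*((⅐ + 13/7) - 2056) = 6*(2 - 2056) = 6*(-2054) = -12324)
-1712 + o = -1712 - 12324 = -14036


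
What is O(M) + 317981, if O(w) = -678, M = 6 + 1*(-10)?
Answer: 317303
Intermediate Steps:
M = -4 (M = 6 - 10 = -4)
O(M) + 317981 = -678 + 317981 = 317303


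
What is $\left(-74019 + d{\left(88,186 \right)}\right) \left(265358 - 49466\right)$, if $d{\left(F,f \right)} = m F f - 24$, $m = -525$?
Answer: $-1871188425756$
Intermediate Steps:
$d{\left(F,f \right)} = -24 - 525 F f$ ($d{\left(F,f \right)} = - 525 F f - 24 = -24 - 525 F f$)
$\left(-74019 + d{\left(88,186 \right)}\right) \left(265358 - 49466\right) = \left(-74019 - \left(24 + 46200 \cdot 186\right)\right) \left(265358 - 49466\right) = \left(-74019 - 8593224\right) 215892 = \left(-8667243\right) 215892 = -1871188425756$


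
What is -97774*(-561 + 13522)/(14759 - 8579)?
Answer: -633624407/3090 ≈ -2.0506e+5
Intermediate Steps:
-97774*(-561 + 13522)/(14759 - 8579) = -97774/(6180/12961) = -97774/(6180*(1/12961)) = -97774/6180/12961 = -97774*12961/6180 = -633624407/3090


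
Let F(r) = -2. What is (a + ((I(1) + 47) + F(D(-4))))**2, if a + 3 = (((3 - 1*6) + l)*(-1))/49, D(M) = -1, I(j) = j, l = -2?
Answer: 4460544/2401 ≈ 1857.8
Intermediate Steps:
a = -142/49 (a = -3 + (((3 - 1*6) - 2)*(-1))/49 = -3 + (((3 - 6) - 2)*(-1))*(1/49) = -3 + ((-3 - 2)*(-1))*(1/49) = -3 - 5*(-1)*(1/49) = -3 + 5*(1/49) = -3 + 5/49 = -142/49 ≈ -2.8980)
(a + ((I(1) + 47) + F(D(-4))))**2 = (-142/49 + ((1 + 47) - 2))**2 = (-142/49 + (48 - 2))**2 = (-142/49 + 46)**2 = (2112/49)**2 = 4460544/2401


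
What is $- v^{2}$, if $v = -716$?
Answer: $-512656$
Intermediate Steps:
$- v^{2} = - \left(-716\right)^{2} = \left(-1\right) 512656 = -512656$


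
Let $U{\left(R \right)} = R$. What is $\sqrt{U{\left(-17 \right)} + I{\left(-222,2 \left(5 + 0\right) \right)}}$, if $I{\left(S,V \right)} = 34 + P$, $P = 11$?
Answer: $2 \sqrt{7} \approx 5.2915$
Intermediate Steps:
$I{\left(S,V \right)} = 45$ ($I{\left(S,V \right)} = 34 + 11 = 45$)
$\sqrt{U{\left(-17 \right)} + I{\left(-222,2 \left(5 + 0\right) \right)}} = \sqrt{-17 + 45} = \sqrt{28} = 2 \sqrt{7}$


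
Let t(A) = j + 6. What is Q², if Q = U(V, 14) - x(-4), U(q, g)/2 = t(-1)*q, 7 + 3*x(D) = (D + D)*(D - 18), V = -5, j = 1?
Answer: 143641/9 ≈ 15960.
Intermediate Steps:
t(A) = 7 (t(A) = 1 + 6 = 7)
x(D) = -7/3 + 2*D*(-18 + D)/3 (x(D) = -7/3 + ((D + D)*(D - 18))/3 = -7/3 + ((2*D)*(-18 + D))/3 = -7/3 + (2*D*(-18 + D))/3 = -7/3 + 2*D*(-18 + D)/3)
U(q, g) = 14*q (U(q, g) = 2*(7*q) = 14*q)
Q = -379/3 (Q = 14*(-5) - (-7/3 - 12*(-4) + (⅔)*(-4)²) = -70 - (-7/3 + 48 + (⅔)*16) = -70 - (-7/3 + 48 + 32/3) = -70 - 1*169/3 = -70 - 169/3 = -379/3 ≈ -126.33)
Q² = (-379/3)² = 143641/9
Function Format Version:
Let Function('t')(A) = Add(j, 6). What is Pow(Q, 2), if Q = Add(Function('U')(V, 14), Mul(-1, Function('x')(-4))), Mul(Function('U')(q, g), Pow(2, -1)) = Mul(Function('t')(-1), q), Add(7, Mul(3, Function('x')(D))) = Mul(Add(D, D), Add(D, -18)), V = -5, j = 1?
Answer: Rational(143641, 9) ≈ 15960.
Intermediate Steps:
Function('t')(A) = 7 (Function('t')(A) = Add(1, 6) = 7)
Function('x')(D) = Add(Rational(-7, 3), Mul(Rational(2, 3), D, Add(-18, D))) (Function('x')(D) = Add(Rational(-7, 3), Mul(Rational(1, 3), Mul(Add(D, D), Add(D, -18)))) = Add(Rational(-7, 3), Mul(Rational(1, 3), Mul(Mul(2, D), Add(-18, D)))) = Add(Rational(-7, 3), Mul(Rational(1, 3), Mul(2, D, Add(-18, D)))) = Add(Rational(-7, 3), Mul(Rational(2, 3), D, Add(-18, D))))
Function('U')(q, g) = Mul(14, q) (Function('U')(q, g) = Mul(2, Mul(7, q)) = Mul(14, q))
Q = Rational(-379, 3) (Q = Add(Mul(14, -5), Mul(-1, Add(Rational(-7, 3), Mul(-12, -4), Mul(Rational(2, 3), Pow(-4, 2))))) = Add(-70, Mul(-1, Add(Rational(-7, 3), 48, Mul(Rational(2, 3), 16)))) = Add(-70, Mul(-1, Add(Rational(-7, 3), 48, Rational(32, 3)))) = Add(-70, Mul(-1, Rational(169, 3))) = Add(-70, Rational(-169, 3)) = Rational(-379, 3) ≈ -126.33)
Pow(Q, 2) = Pow(Rational(-379, 3), 2) = Rational(143641, 9)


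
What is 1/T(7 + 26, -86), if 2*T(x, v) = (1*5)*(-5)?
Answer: -2/25 ≈ -0.080000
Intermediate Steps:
T(x, v) = -25/2 (T(x, v) = ((1*5)*(-5))/2 = (5*(-5))/2 = (1/2)*(-25) = -25/2)
1/T(7 + 26, -86) = 1/(-25/2) = -2/25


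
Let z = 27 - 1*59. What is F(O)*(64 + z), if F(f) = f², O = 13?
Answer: 5408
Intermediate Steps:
z = -32 (z = 27 - 59 = -32)
F(O)*(64 + z) = 13²*(64 - 32) = 169*32 = 5408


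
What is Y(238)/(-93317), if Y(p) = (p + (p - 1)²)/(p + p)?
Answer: -56407/44418892 ≈ -0.0012699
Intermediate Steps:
Y(p) = (p + (-1 + p)²)/(2*p) (Y(p) = (p + (-1 + p)²)/((2*p)) = (p + (-1 + p)²)*(1/(2*p)) = (p + (-1 + p)²)/(2*p))
Y(238)/(-93317) = ((½)*(238 + (-1 + 238)²)/238)/(-93317) = ((½)*(1/238)*(238 + 237²))*(-1/93317) = ((½)*(1/238)*(238 + 56169))*(-1/93317) = ((½)*(1/238)*56407)*(-1/93317) = (56407/476)*(-1/93317) = -56407/44418892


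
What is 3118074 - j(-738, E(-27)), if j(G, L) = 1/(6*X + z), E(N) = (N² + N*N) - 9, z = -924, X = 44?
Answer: 2057928841/660 ≈ 3.1181e+6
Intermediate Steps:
E(N) = -9 + 2*N² (E(N) = (N² + N²) - 9 = 2*N² - 9 = -9 + 2*N²)
j(G, L) = -1/660 (j(G, L) = 1/(6*44 - 924) = 1/(264 - 924) = 1/(-660) = -1/660)
3118074 - j(-738, E(-27)) = 3118074 - 1*(-1/660) = 3118074 + 1/660 = 2057928841/660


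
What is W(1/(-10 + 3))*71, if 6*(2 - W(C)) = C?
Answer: 6035/42 ≈ 143.69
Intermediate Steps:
W(C) = 2 - C/6
W(1/(-10 + 3))*71 = (2 - 1/(6*(-10 + 3)))*71 = (2 - ⅙/(-7))*71 = (2 - ⅙*(-⅐))*71 = (2 + 1/42)*71 = (85/42)*71 = 6035/42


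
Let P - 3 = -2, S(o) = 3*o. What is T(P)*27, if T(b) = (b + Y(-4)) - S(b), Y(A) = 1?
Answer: -27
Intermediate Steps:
P = 1 (P = 3 - 2 = 1)
T(b) = 1 - 2*b (T(b) = (b + 1) - 3*b = (1 + b) - 3*b = 1 - 2*b)
T(P)*27 = (1 - 2*1)*27 = (1 - 2)*27 = -1*27 = -27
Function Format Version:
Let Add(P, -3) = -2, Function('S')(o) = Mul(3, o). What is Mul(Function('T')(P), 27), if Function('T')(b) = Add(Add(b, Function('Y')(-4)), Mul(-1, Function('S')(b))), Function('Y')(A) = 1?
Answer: -27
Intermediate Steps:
P = 1 (P = Add(3, -2) = 1)
Function('T')(b) = Add(1, Mul(-2, b)) (Function('T')(b) = Add(Add(b, 1), Mul(-1, Mul(3, b))) = Add(Add(1, b), Mul(-3, b)) = Add(1, Mul(-2, b)))
Mul(Function('T')(P), 27) = Mul(Add(1, Mul(-2, 1)), 27) = Mul(Add(1, -2), 27) = Mul(-1, 27) = -27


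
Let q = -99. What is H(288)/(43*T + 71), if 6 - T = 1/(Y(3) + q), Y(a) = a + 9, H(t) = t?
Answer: 12528/14333 ≈ 0.87407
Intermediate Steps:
Y(a) = 9 + a
T = 523/87 (T = 6 - 1/((9 + 3) - 99) = 6 - 1/(12 - 99) = 6 - 1/(-87) = 6 - 1*(-1/87) = 6 + 1/87 = 523/87 ≈ 6.0115)
H(288)/(43*T + 71) = 288/(43*(523/87) + 71) = 288/(22489/87 + 71) = 288/(28666/87) = 288*(87/28666) = 12528/14333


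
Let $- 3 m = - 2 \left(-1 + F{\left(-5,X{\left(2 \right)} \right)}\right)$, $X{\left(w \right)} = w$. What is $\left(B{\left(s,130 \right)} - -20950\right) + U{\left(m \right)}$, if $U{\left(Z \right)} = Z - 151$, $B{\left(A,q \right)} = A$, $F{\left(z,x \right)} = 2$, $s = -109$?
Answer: $\frac{62072}{3} \approx 20691.0$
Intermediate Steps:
$m = \frac{2}{3}$ ($m = - \frac{\left(-2\right) \left(-1 + 2\right)}{3} = - \frac{\left(-2\right) 1}{3} = \left(- \frac{1}{3}\right) \left(-2\right) = \frac{2}{3} \approx 0.66667$)
$U{\left(Z \right)} = -151 + Z$ ($U{\left(Z \right)} = Z - 151 = -151 + Z$)
$\left(B{\left(s,130 \right)} - -20950\right) + U{\left(m \right)} = \left(-109 - -20950\right) + \left(-151 + \frac{2}{3}\right) = \left(-109 + 20950\right) - \frac{451}{3} = 20841 - \frac{451}{3} = \frac{62072}{3}$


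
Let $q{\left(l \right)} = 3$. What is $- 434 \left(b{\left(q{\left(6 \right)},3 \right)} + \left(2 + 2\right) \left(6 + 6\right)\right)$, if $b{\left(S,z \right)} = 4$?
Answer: $-22568$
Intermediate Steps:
$- 434 \left(b{\left(q{\left(6 \right)},3 \right)} + \left(2 + 2\right) \left(6 + 6\right)\right) = - 434 \left(4 + \left(2 + 2\right) \left(6 + 6\right)\right) = - 434 \left(4 + 4 \cdot 12\right) = - 434 \left(4 + 48\right) = \left(-434\right) 52 = -22568$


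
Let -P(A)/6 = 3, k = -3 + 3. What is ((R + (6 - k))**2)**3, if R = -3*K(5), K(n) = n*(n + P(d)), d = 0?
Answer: 65944160601201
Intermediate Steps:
k = 0
P(A) = -18 (P(A) = -6*3 = -18)
K(n) = n*(-18 + n) (K(n) = n*(n - 18) = n*(-18 + n))
R = 195 (R = -15*(-18 + 5) = -15*(-13) = -3*(-65) = 195)
((R + (6 - k))**2)**3 = ((195 + (6 - 1*0))**2)**3 = ((195 + (6 + 0))**2)**3 = ((195 + 6)**2)**3 = (201**2)**3 = 40401**3 = 65944160601201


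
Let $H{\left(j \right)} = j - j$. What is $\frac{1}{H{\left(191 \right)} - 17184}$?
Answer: $- \frac{1}{17184} \approx -5.8194 \cdot 10^{-5}$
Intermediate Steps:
$H{\left(j \right)} = 0$
$\frac{1}{H{\left(191 \right)} - 17184} = \frac{1}{0 - 17184} = \frac{1}{-17184} = - \frac{1}{17184}$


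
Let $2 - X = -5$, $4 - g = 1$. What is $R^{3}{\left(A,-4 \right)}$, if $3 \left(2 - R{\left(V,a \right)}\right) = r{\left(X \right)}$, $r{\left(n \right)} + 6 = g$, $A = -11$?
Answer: $27$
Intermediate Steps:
$g = 3$ ($g = 4 - 1 = 3$)
$X = 7$ ($X = 2 - -5 = 2 + 5 = 7$)
$r{\left(n \right)} = -3$ ($r{\left(n \right)} = -6 + 3 = -3$)
$R{\left(V,a \right)} = 3$ ($R{\left(V,a \right)} = 2 - -1 = 2 + 1 = 3$)
$R^{3}{\left(A,-4 \right)} = 3^{3} = 27$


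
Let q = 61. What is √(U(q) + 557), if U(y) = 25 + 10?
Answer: 4*√37 ≈ 24.331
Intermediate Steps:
U(y) = 35
√(U(q) + 557) = √(35 + 557) = √592 = 4*√37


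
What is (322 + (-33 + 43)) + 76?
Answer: 408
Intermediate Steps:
(322 + (-33 + 43)) + 76 = (322 + 10) + 76 = 332 + 76 = 408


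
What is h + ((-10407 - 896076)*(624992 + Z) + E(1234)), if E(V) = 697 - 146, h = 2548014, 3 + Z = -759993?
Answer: 122381379497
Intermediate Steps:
Z = -759996 (Z = -3 - 759993 = -759996)
E(V) = 551
h + ((-10407 - 896076)*(624992 + Z) + E(1234)) = 2548014 + ((-10407 - 896076)*(624992 - 759996) + 551) = 2548014 + (-906483*(-135004) + 551) = 2548014 + (122378830932 + 551) = 2548014 + 122378831483 = 122381379497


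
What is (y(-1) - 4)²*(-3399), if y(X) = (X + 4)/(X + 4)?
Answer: -30591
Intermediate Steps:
y(X) = 1 (y(X) = (4 + X)/(4 + X) = 1)
(y(-1) - 4)²*(-3399) = (1 - 4)²*(-3399) = (-3)²*(-3399) = 9*(-3399) = -30591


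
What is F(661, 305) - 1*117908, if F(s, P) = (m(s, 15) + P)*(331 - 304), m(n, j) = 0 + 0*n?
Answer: -109673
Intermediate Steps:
m(n, j) = 0 (m(n, j) = 0 + 0 = 0)
F(s, P) = 27*P (F(s, P) = (0 + P)*(331 - 304) = P*27 = 27*P)
F(661, 305) - 1*117908 = 27*305 - 1*117908 = 8235 - 117908 = -109673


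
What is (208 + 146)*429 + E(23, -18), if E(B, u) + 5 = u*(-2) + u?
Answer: 151879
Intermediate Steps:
E(B, u) = -5 - u (E(B, u) = -5 + (u*(-2) + u) = -5 + (-2*u + u) = -5 - u)
(208 + 146)*429 + E(23, -18) = (208 + 146)*429 + (-5 - 1*(-18)) = 354*429 + (-5 + 18) = 151866 + 13 = 151879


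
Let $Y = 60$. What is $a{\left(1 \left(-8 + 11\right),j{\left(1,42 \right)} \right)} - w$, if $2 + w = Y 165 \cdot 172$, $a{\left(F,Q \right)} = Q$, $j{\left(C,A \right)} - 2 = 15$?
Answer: $-1702781$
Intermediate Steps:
$j{\left(C,A \right)} = 17$ ($j{\left(C,A \right)} = 2 + 15 = 17$)
$w = 1702798$ ($w = -2 + 60 \cdot 165 \cdot 172 = -2 + 9900 \cdot 172 = -2 + 1702800 = 1702798$)
$a{\left(1 \left(-8 + 11\right),j{\left(1,42 \right)} \right)} - w = 17 - 1702798 = -1702781$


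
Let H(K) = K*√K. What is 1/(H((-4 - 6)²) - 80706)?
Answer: -1/79706 ≈ -1.2546e-5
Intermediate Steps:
H(K) = K^(3/2)
1/(H((-4 - 6)²) - 80706) = 1/(((-4 - 6)²)^(3/2) - 80706) = 1/(((-10)²)^(3/2) - 80706) = 1/(100^(3/2) - 80706) = 1/(1000 - 80706) = 1/(-79706) = -1/79706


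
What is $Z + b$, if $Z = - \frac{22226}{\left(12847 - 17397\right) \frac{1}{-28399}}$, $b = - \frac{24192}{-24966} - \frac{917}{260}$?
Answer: $- \frac{250138638863}{1803100} \approx -1.3873 \cdot 10^{5}$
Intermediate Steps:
$b = - \frac{922439}{360620}$ ($b = \left(-24192\right) \left(- \frac{1}{24966}\right) - \frac{917}{260} = \frac{1344}{1387} - \frac{917}{260} = - \frac{922439}{360620} \approx -2.5579$)
$Z = - \frac{45085441}{325}$ ($Z = - \frac{22226}{\left(12847 - 17397\right) \left(- \frac{1}{28399}\right)} = - \frac{22226}{\left(-4550\right) \left(- \frac{1}{28399}\right)} = - \frac{22226}{\frac{650}{4057}} = \left(-22226\right) \frac{4057}{650} = - \frac{45085441}{325} \approx -1.3872 \cdot 10^{5}$)
$Z + b = - \frac{45085441}{325} - \frac{922439}{360620} = - \frac{250138638863}{1803100}$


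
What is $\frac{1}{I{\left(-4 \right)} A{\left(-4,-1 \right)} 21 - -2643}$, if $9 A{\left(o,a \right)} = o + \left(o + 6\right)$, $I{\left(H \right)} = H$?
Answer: $\frac{3}{7985} \approx 0.0003757$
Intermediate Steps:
$A{\left(o,a \right)} = \frac{2}{3} + \frac{2 o}{9}$ ($A{\left(o,a \right)} = \frac{o + \left(o + 6\right)}{9} = \frac{o + \left(6 + o\right)}{9} = \frac{6 + 2 o}{9} = \frac{2}{3} + \frac{2 o}{9}$)
$\frac{1}{I{\left(-4 \right)} A{\left(-4,-1 \right)} 21 - -2643} = \frac{1}{- 4 \left(\frac{2}{3} + \frac{2}{9} \left(-4\right)\right) 21 - -2643} = \frac{1}{- 4 \left(\frac{2}{3} - \frac{8}{9}\right) 21 + \left(2700 - 57\right)} = \frac{1}{\left(-4\right) \left(- \frac{2}{9}\right) 21 + 2643} = \frac{1}{\frac{8}{9} \cdot 21 + 2643} = \frac{1}{\frac{56}{3} + 2643} = \frac{1}{\frac{7985}{3}} = \frac{3}{7985}$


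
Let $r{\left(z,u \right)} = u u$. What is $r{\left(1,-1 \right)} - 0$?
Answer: $1$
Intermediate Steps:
$r{\left(z,u \right)} = u^{2}$
$r{\left(1,-1 \right)} - 0 = \left(-1\right)^{2} - 0 = 1 + 0 = 1$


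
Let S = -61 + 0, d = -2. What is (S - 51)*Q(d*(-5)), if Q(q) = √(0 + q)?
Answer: -112*√10 ≈ -354.18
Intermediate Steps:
Q(q) = √q
S = -61
(S - 51)*Q(d*(-5)) = (-61 - 51)*√(-2*(-5)) = -112*√10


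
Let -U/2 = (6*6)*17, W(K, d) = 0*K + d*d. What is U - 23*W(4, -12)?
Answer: -4536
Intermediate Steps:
W(K, d) = d² (W(K, d) = 0 + d² = d²)
U = -1224 (U = -2*6*6*17 = -72*17 = -2*612 = -1224)
U - 23*W(4, -12) = -1224 - 23*(-12)² = -1224 - 23*144 = -1224 - 3312 = -4536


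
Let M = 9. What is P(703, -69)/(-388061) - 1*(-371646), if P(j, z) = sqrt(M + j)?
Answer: 371646 - 2*sqrt(178)/388061 ≈ 3.7165e+5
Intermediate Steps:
P(j, z) = sqrt(9 + j)
P(703, -69)/(-388061) - 1*(-371646) = sqrt(9 + 703)/(-388061) - 1*(-371646) = sqrt(712)*(-1/388061) + 371646 = (2*sqrt(178))*(-1/388061) + 371646 = -2*sqrt(178)/388061 + 371646 = 371646 - 2*sqrt(178)/388061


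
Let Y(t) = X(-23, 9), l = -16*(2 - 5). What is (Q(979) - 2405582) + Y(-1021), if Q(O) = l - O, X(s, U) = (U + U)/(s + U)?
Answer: -16845600/7 ≈ -2.4065e+6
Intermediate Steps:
l = 48 (l = -16*(-3) = 48)
X(s, U) = 2*U/(U + s) (X(s, U) = (2*U)/(U + s) = 2*U/(U + s))
Y(t) = -9/7 (Y(t) = 2*9/(9 - 23) = 2*9/(-14) = 2*9*(-1/14) = -9/7)
Q(O) = 48 - O
(Q(979) - 2405582) + Y(-1021) = ((48 - 1*979) - 2405582) - 9/7 = ((48 - 979) - 2405582) - 9/7 = (-931 - 2405582) - 9/7 = -2406513 - 9/7 = -16845600/7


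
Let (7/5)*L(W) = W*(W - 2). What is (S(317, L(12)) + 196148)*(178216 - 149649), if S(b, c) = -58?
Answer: 5601703030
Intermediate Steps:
L(W) = 5*W*(-2 + W)/7 (L(W) = 5*(W*(W - 2))/7 = 5*(W*(-2 + W))/7 = 5*W*(-2 + W)/7)
(S(317, L(12)) + 196148)*(178216 - 149649) = (-58 + 196148)*(178216 - 149649) = 196090*28567 = 5601703030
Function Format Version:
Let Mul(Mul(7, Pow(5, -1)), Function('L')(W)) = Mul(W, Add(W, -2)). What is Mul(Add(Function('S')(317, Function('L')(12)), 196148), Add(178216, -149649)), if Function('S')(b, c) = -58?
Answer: 5601703030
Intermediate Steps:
Function('L')(W) = Mul(Rational(5, 7), W, Add(-2, W)) (Function('L')(W) = Mul(Rational(5, 7), Mul(W, Add(W, -2))) = Mul(Rational(5, 7), Mul(W, Add(-2, W))) = Mul(Rational(5, 7), W, Add(-2, W)))
Mul(Add(Function('S')(317, Function('L')(12)), 196148), Add(178216, -149649)) = Mul(Add(-58, 196148), Add(178216, -149649)) = Mul(196090, 28567) = 5601703030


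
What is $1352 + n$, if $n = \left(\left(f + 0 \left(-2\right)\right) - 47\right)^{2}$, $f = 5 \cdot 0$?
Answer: $3561$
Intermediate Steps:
$f = 0$
$n = 2209$ ($n = \left(\left(0 + 0 \left(-2\right)\right) - 47\right)^{2} = \left(\left(0 + 0\right) - 47\right)^{2} = \left(0 - 47\right)^{2} = \left(-47\right)^{2} = 2209$)
$1352 + n = 1352 + 2209 = 3561$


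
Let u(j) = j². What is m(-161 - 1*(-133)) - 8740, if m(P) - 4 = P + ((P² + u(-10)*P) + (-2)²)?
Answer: -10776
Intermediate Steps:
m(P) = 8 + P² + 101*P (m(P) = 4 + (P + ((P² + (-10)²*P) + (-2)²)) = 4 + (P + ((P² + 100*P) + 4)) = 4 + (P + (4 + P² + 100*P)) = 4 + (4 + P² + 101*P) = 8 + P² + 101*P)
m(-161 - 1*(-133)) - 8740 = (8 + (-161 - 1*(-133))² + 101*(-161 - 1*(-133))) - 8740 = (8 + (-161 + 133)² + 101*(-161 + 133)) - 8740 = (8 + (-28)² + 101*(-28)) - 8740 = (8 + 784 - 2828) - 8740 = -2036 - 8740 = -10776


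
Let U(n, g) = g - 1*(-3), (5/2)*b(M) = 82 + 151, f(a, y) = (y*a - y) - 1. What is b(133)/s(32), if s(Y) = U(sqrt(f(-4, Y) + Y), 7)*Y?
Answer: 233/800 ≈ 0.29125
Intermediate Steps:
f(a, y) = -1 - y + a*y (f(a, y) = (a*y - y) - 1 = (-y + a*y) - 1 = -1 - y + a*y)
b(M) = 466/5 (b(M) = 2*(82 + 151)/5 = (2/5)*233 = 466/5)
U(n, g) = 3 + g (U(n, g) = g + 3 = 3 + g)
s(Y) = 10*Y (s(Y) = (3 + 7)*Y = 10*Y)
b(133)/s(32) = 466/(5*((10*32))) = (466/5)/320 = (466/5)*(1/320) = 233/800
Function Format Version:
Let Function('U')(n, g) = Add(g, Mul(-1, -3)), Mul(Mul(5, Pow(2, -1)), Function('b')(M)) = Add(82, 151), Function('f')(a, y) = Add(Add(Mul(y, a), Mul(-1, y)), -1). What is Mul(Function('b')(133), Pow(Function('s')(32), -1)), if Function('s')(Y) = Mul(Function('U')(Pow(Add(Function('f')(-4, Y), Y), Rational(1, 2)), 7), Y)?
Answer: Rational(233, 800) ≈ 0.29125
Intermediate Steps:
Function('f')(a, y) = Add(-1, Mul(-1, y), Mul(a, y)) (Function('f')(a, y) = Add(Add(Mul(a, y), Mul(-1, y)), -1) = Add(Add(Mul(-1, y), Mul(a, y)), -1) = Add(-1, Mul(-1, y), Mul(a, y)))
Function('b')(M) = Rational(466, 5) (Function('b')(M) = Mul(Rational(2, 5), Add(82, 151)) = Mul(Rational(2, 5), 233) = Rational(466, 5))
Function('U')(n, g) = Add(3, g) (Function('U')(n, g) = Add(g, 3) = Add(3, g))
Function('s')(Y) = Mul(10, Y) (Function('s')(Y) = Mul(Add(3, 7), Y) = Mul(10, Y))
Mul(Function('b')(133), Pow(Function('s')(32), -1)) = Mul(Rational(466, 5), Pow(Mul(10, 32), -1)) = Mul(Rational(466, 5), Pow(320, -1)) = Mul(Rational(466, 5), Rational(1, 320)) = Rational(233, 800)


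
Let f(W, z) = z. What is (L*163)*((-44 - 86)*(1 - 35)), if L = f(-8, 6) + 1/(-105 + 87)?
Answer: 38544610/9 ≈ 4.2827e+6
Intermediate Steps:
L = 107/18 (L = 6 + 1/(-105 + 87) = 6 + 1/(-18) = 6 - 1/18 = 107/18 ≈ 5.9444)
(L*163)*((-44 - 86)*(1 - 35)) = ((107/18)*163)*((-44 - 86)*(1 - 35)) = 17441*(-130*(-34))/18 = (17441/18)*4420 = 38544610/9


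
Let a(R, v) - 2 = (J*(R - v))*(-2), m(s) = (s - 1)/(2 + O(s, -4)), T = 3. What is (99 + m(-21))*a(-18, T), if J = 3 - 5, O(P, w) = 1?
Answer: -22550/3 ≈ -7516.7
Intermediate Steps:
J = -2
m(s) = -1/3 + s/3 (m(s) = (s - 1)/(2 + 1) = (-1 + s)/3 = (-1 + s)*(1/3) = -1/3 + s/3)
a(R, v) = 2 - 4*v + 4*R (a(R, v) = 2 - 2*(R - v)*(-2) = 2 + (-2*R + 2*v)*(-2) = 2 + (-4*v + 4*R) = 2 - 4*v + 4*R)
(99 + m(-21))*a(-18, T) = (99 + (-1/3 + (1/3)*(-21)))*(2 - 4*3 + 4*(-18)) = (99 + (-1/3 - 7))*(2 - 12 - 72) = (99 - 22/3)*(-82) = (275/3)*(-82) = -22550/3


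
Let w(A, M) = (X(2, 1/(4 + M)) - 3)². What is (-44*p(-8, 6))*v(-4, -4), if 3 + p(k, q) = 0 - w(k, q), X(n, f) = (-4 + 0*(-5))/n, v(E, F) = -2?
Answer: -2464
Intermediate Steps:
X(n, f) = -4/n (X(n, f) = (-4 + 0)/n = -4/n)
w(A, M) = 25 (w(A, M) = (-4/2 - 3)² = (-4*½ - 3)² = (-2 - 3)² = (-5)² = 25)
p(k, q) = -28 (p(k, q) = -3 + (0 - 1*25) = -3 + (0 - 25) = -3 - 25 = -28)
(-44*p(-8, 6))*v(-4, -4) = -44*(-28)*(-2) = 1232*(-2) = -2464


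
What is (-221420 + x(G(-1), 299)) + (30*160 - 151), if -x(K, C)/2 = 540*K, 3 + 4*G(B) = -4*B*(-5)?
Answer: -210561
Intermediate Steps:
G(B) = -3/4 + 5*B (G(B) = -3/4 + (-4*B*(-5))/4 = -3/4 + (20*B)/4 = -3/4 + 5*B)
x(K, C) = -1080*K
(-221420 + x(G(-1), 299)) + (30*160 - 151) = (-221420 - 1080*(-3/4 + 5*(-1))) + (30*160 - 151) = (-221420 - 1080*(-3/4 - 5)) + (4800 - 151) = (-221420 - 1080*(-23/4)) + 4649 = (-221420 + 6210) + 4649 = -215210 + 4649 = -210561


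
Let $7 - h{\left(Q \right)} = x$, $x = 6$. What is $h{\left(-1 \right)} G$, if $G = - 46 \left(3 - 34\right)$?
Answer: $1426$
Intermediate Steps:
$h{\left(Q \right)} = 1$ ($h{\left(Q \right)} = 7 - 6 = 1$)
$G = 1426$ ($G = \left(-46\right) \left(-31\right) = 1426$)
$h{\left(-1 \right)} G = 1 \cdot 1426 = 1426$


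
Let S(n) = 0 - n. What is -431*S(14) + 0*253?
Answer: 6034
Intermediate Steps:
S(n) = -n
-431*S(14) + 0*253 = -(-431)*14 + 0*253 = -431*(-14) + 0 = 6034 + 0 = 6034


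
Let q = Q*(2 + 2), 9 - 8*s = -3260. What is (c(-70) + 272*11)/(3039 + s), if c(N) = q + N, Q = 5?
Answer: 23536/27581 ≈ 0.85334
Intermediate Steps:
s = 3269/8 (s = 9/8 - ⅛*(-3260) = 9/8 + 815/2 = 3269/8 ≈ 408.63)
q = 20 (q = 5*(2 + 2) = 5*4 = 20)
c(N) = 20 + N
(c(-70) + 272*11)/(3039 + s) = ((20 - 70) + 272*11)/(3039 + 3269/8) = (-50 + 2992)/(27581/8) = 2942*(8/27581) = 23536/27581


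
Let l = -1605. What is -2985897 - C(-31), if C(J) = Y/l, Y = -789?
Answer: -1597455158/535 ≈ -2.9859e+6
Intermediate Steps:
C(J) = 263/535 (C(J) = -789/(-1605) = -789*(-1/1605) = 263/535)
-2985897 - C(-31) = -2985897 - 1*263/535 = -2985897 - 263/535 = -1597455158/535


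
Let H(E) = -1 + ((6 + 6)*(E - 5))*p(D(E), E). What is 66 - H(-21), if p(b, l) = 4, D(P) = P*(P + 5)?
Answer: 1315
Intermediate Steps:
D(P) = P*(5 + P)
H(E) = -241 + 48*E (H(E) = -1 + ((6 + 6)*(E - 5))*4 = -1 + (12*(-5 + E))*4 = -1 + (-60 + 12*E)*4 = -1 + (-240 + 48*E) = -241 + 48*E)
66 - H(-21) = 66 - (-241 + 48*(-21)) = 66 - (-241 - 1008) = 66 - 1*(-1249) = 66 + 1249 = 1315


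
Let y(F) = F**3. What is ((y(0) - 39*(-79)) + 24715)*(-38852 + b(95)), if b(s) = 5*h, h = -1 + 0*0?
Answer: -1080069172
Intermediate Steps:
h = -1 (h = -1 + 0 = -1)
b(s) = -5 (b(s) = 5*(-1) = -5)
((y(0) - 39*(-79)) + 24715)*(-38852 + b(95)) = ((0**3 - 39*(-79)) + 24715)*(-38852 - 5) = ((0 + 3081) + 24715)*(-38857) = (3081 + 24715)*(-38857) = 27796*(-38857) = -1080069172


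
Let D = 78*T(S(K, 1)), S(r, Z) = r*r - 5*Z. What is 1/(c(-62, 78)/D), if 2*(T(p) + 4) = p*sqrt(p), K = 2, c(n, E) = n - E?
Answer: 78/35 + 39*I/140 ≈ 2.2286 + 0.27857*I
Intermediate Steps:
S(r, Z) = r**2 - 5*Z
T(p) = -4 + p**(3/2)/2 (T(p) = -4 + (p*sqrt(p))/2 = -4 + p**(3/2)/2)
D = -312 - 39*I (D = 78*(-4 + (2**2 - 5*1)**(3/2)/2) = 78*(-4 + (4 - 5)**(3/2)/2) = 78*(-4 + (-1)**(3/2)/2) = 78*(-4 + (-I)/2) = 78*(-4 - I/2) = -312 - 39*I ≈ -312.0 - 39.0*I)
1/(c(-62, 78)/D) = 1/((-62 - 1*78)/(-312 - 39*I)) = 1/((-62 - 78)*((-312 + 39*I)/98865)) = 1/(-28*(-312 + 39*I)/19773) = 78/35 + 39*I/140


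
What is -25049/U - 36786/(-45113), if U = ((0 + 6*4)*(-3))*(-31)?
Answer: -1047929185/100692216 ≈ -10.407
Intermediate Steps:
U = 2232 (U = ((0 + 24)*(-3))*(-31) = (24*(-3))*(-31) = -72*(-31) = 2232)
-25049/U - 36786/(-45113) = -25049/2232 - 36786/(-45113) = -25049*1/2232 - 36786*(-1/45113) = -25049/2232 + 36786/45113 = -1047929185/100692216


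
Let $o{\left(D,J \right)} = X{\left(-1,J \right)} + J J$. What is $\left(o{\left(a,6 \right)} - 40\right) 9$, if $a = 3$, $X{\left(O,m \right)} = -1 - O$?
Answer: $-36$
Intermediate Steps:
$o{\left(D,J \right)} = J^{2}$ ($o{\left(D,J \right)} = \left(-1 - -1\right) + J J = \left(-1 + 1\right) + J^{2} = 0 + J^{2} = J^{2}$)
$\left(o{\left(a,6 \right)} - 40\right) 9 = \left(6^{2} - 40\right) 9 = \left(36 - 40\right) 9 = \left(-4\right) 9 = -36$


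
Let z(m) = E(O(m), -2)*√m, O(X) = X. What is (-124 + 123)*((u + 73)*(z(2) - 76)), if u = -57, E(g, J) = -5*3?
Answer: 1216 + 240*√2 ≈ 1555.4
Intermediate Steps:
E(g, J) = -15
z(m) = -15*√m
(-124 + 123)*((u + 73)*(z(2) - 76)) = (-124 + 123)*((-57 + 73)*(-15*√2 - 76)) = -16*(-76 - 15*√2) = -(-1216 - 240*√2) = 1216 + 240*√2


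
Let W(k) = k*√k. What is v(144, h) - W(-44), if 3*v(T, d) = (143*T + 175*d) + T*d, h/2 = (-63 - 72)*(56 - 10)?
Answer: -1313796 + 88*I*√11 ≈ -1.3138e+6 + 291.86*I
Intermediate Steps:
W(k) = k^(3/2)
h = -12420 (h = 2*((-63 - 72)*(56 - 10)) = 2*(-135*46) = 2*(-6210) = -12420)
v(T, d) = 143*T/3 + 175*d/3 + T*d/3 (v(T, d) = ((143*T + 175*d) + T*d)/3 = (143*T + 175*d + T*d)/3 = 143*T/3 + 175*d/3 + T*d/3)
v(144, h) - W(-44) = ((143/3)*144 + (175/3)*(-12420) + (⅓)*144*(-12420)) - (-44)^(3/2) = (6864 - 724500 - 596160) - (-88)*I*√11 = -1313796 + 88*I*√11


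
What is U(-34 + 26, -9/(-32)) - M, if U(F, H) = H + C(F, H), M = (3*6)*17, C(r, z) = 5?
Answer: -9623/32 ≈ -300.72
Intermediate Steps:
M = 306 (M = 18*17 = 306)
U(F, H) = 5 + H (U(F, H) = H + 5 = 5 + H)
U(-34 + 26, -9/(-32)) - M = (5 - 9/(-32)) - 1*306 = (5 - 9*(-1/32)) - 306 = (5 + 9/32) - 306 = 169/32 - 306 = -9623/32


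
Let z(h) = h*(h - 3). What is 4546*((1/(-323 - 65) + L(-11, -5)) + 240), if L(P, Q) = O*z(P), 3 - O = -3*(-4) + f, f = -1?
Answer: -874870881/194 ≈ -4.5096e+6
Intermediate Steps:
z(h) = h*(-3 + h)
O = -8 (O = 3 - (-3*(-4) - 1) = 3 - (12 - 1) = 3 - 1*11 = 3 - 11 = -8)
L(P, Q) = -8*P*(-3 + P)
4546*((1/(-323 - 65) + L(-11, -5)) + 240) = 4546*((1/(-323 - 65) + 8*(-11)*(3 - 1*(-11))) + 240) = 4546*((1/(-388) + 8*(-11)*(3 + 11)) + 240) = 4546*((-1/388 + 8*(-11)*14) + 240) = 4546*((-1/388 - 1232) + 240) = 4546*(-478017/388 + 240) = 4546*(-384897/388) = -874870881/194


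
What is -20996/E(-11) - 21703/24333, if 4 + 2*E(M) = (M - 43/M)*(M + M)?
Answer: -128136274/462327 ≈ -277.16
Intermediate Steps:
E(M) = -2 + M*(M - 43/M) (E(M) = -2 + ((M - 43/M)*(M + M))/2 = -2 + ((M - 43/M)*(2*M))/2 = -2 + (2*M*(M - 43/M))/2 = -2 + M*(M - 43/M))
-20996/E(-11) - 21703/24333 = -20996/(-45 + (-11)²) - 21703/24333 = -20996/(-45 + 121) - 21703*1/24333 = -20996/76 - 21703/24333 = -20996*1/76 - 21703/24333 = -5249/19 - 21703/24333 = -128136274/462327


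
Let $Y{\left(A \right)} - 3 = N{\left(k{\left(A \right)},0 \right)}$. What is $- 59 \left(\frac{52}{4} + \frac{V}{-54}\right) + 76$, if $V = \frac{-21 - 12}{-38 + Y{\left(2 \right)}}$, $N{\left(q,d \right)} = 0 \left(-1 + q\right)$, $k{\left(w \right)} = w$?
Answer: $- \frac{434681}{630} \approx -689.97$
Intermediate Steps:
$N{\left(q,d \right)} = 0$
$Y{\left(A \right)} = 3$ ($Y{\left(A \right)} = 3 + 0 = 3$)
$V = \frac{33}{35}$ ($V = \frac{-21 - 12}{-38 + 3} = - \frac{33}{-35} = \left(-33\right) \left(- \frac{1}{35}\right) = \frac{33}{35} \approx 0.94286$)
$- 59 \left(\frac{52}{4} + \frac{V}{-54}\right) + 76 = - 59 \left(\frac{52}{4} + \frac{33}{35 \left(-54\right)}\right) + 76 = - 59 \left(52 \cdot \frac{1}{4} + \frac{33}{35} \left(- \frac{1}{54}\right)\right) + 76 = - 59 \left(13 - \frac{11}{630}\right) + 76 = \left(-59\right) \frac{8179}{630} + 76 = - \frac{482561}{630} + 76 = - \frac{434681}{630}$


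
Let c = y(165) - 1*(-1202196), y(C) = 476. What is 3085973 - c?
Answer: 1883301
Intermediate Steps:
c = 1202672 (c = 476 - 1*(-1202196) = 476 + 1202196 = 1202672)
3085973 - c = 3085973 - 1*1202672 = 3085973 - 1202672 = 1883301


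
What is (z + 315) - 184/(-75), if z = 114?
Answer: 32359/75 ≈ 431.45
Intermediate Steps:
(z + 315) - 184/(-75) = (114 + 315) - 184/(-75) = 429 - 184*(-1/75) = 429 + 184/75 = 32359/75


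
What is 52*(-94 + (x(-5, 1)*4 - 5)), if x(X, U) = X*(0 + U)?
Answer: -6188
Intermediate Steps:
x(X, U) = U*X (x(X, U) = X*U = U*X)
52*(-94 + (x(-5, 1)*4 - 5)) = 52*(-94 + ((1*(-5))*4 - 5)) = 52*(-94 + (-5*4 - 5)) = 52*(-94 + (-20 - 5)) = 52*(-94 - 25) = 52*(-119) = -6188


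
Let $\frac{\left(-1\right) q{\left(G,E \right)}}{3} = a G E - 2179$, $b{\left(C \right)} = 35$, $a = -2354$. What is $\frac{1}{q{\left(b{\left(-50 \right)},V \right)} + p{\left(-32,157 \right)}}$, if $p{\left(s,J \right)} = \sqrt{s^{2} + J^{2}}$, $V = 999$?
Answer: $\frac{246929367}{60974112286995016} - \frac{\sqrt{25673}}{60974112286995016} \approx 4.0497 \cdot 10^{-9}$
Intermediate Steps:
$q{\left(G,E \right)} = 6537 + 7062 E G$ ($q{\left(G,E \right)} = - 3 \left(- 2354 G E - 2179\right) = - 3 \left(- 2354 E G - 2179\right) = - 3 \left(-2179 - 2354 E G\right) = 6537 + 7062 E G$)
$p{\left(s,J \right)} = \sqrt{J^{2} + s^{2}}$
$\frac{1}{q{\left(b{\left(-50 \right)},V \right)} + p{\left(-32,157 \right)}} = \frac{1}{\left(6537 + 7062 \cdot 999 \cdot 35\right) + \sqrt{157^{2} + \left(-32\right)^{2}}} = \frac{1}{\left(6537 + 246922830\right) + \sqrt{24649 + 1024}} = \frac{1}{246929367 + \sqrt{25673}}$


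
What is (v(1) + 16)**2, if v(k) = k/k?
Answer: 289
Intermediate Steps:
v(k) = 1
(v(1) + 16)**2 = (1 + 16)**2 = 17**2 = 289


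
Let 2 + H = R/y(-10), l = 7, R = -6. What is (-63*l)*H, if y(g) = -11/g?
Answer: 36162/11 ≈ 3287.5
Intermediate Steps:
H = -82/11 (H = -2 - 6/((-11/(-10))) = -2 - 6/((-11*(-⅒))) = -2 - 6/11/10 = -2 - 6*10/11 = -2 - 60/11 = -82/11 ≈ -7.4545)
(-63*l)*H = -63*7*(-82/11) = -441*(-82/11) = 36162/11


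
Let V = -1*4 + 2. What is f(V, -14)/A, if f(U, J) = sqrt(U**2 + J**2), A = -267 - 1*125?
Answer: -5*sqrt(2)/196 ≈ -0.036077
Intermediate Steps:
V = -2 (V = -4 + 2 = -2)
A = -392 (A = -267 - 125 = -392)
f(U, J) = sqrt(J**2 + U**2)
f(V, -14)/A = sqrt((-14)**2 + (-2)**2)/(-392) = sqrt(196 + 4)*(-1/392) = sqrt(200)*(-1/392) = (10*sqrt(2))*(-1/392) = -5*sqrt(2)/196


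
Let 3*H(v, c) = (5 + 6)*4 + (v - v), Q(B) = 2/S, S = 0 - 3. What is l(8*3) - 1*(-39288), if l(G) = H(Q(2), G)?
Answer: 117908/3 ≈ 39303.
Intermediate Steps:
S = -3
Q(B) = -⅔ (Q(B) = 2/(-3) = 2*(-⅓) = -⅔)
H(v, c) = 44/3 (H(v, c) = ((5 + 6)*4 + (v - v))/3 = (11*4 + 0)/3 = (44 + 0)/3 = (⅓)*44 = 44/3)
l(G) = 44/3
l(8*3) - 1*(-39288) = 44/3 - 1*(-39288) = 44/3 + 39288 = 117908/3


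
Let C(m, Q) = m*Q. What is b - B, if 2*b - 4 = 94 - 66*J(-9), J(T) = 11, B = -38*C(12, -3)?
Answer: -1682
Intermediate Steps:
C(m, Q) = Q*m
B = 1368 (B = -(-114)*12 = -38*(-36) = 1368)
b = -314 (b = 2 + (94 - 66*11)/2 = 2 + (94 - 726)/2 = 2 + (½)*(-632) = 2 - 316 = -314)
b - B = -314 - 1*1368 = -314 - 1368 = -1682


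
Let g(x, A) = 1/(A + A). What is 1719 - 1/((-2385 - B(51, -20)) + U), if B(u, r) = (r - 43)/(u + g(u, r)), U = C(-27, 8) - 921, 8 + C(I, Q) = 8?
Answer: 11583335705/6738414 ≈ 1719.0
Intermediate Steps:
C(I, Q) = 0 (C(I, Q) = -8 + 8 = 0)
g(x, A) = 1/(2*A)
U = -921 (U = 0 - 921 = -921)
B(u, r) = (-43 + r)/(u + 1/(2*r)) (B(u, r) = (r - 43)/(u + 1/(2*r)) = (-43 + r)/(u + 1/(2*r)))
1719 - 1/((-2385 - B(51, -20)) + U) = 1719 - 1/((-2385 - 2*(-20)*(-43 - 20)/(1 + 2*(-20)*51)) - 921) = 1719 - 1/((-2385 - 2*(-20)*(-63)/(1 - 2040)) - 921) = 1719 - 1/((-2385 - 2*(-20)*(-63)/(-2039)) - 921) = 1719 - 1/((-2385 - 2*(-20)*(-1)*(-63)/2039) - 921) = 1719 - 1/((-2385 - 1*(-2520/2039)) - 921) = 1719 - 1/((-2385 + 2520/2039) - 921) = 1719 - 1/(-4860495/2039 - 921) = 1719 - 1/(-6738414/2039) = 1719 - 1*(-2039/6738414) = 1719 + 2039/6738414 = 11583335705/6738414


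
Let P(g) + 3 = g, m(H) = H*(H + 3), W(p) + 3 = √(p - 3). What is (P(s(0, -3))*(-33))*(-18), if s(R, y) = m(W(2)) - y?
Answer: 594*I*(-3 + I) ≈ -594.0 - 1782.0*I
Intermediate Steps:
W(p) = -3 + √(-3 + p) (W(p) = -3 + √(p - 3) = -3 + √(-3 + p))
m(H) = H*(3 + H)
s(R, y) = -y + I*(-3 + I) (s(R, y) = (-3 + √(-3 + 2))*(3 + (-3 + √(-3 + 2))) - y = (-3 + √(-1))*(3 + (-3 + √(-1))) - y = (-3 + I)*(3 + (-3 + I)) - y = (-3 + I)*I - y = I*(-3 + I) - y = -y + I*(-3 + I))
P(g) = -3 + g
(P(s(0, -3))*(-33))*(-18) = ((-3 + (-1*(-3) - I*(3 - I)))*(-33))*(-18) = ((-3 + (3 - I*(3 - I)))*(-33))*(-18) = (-I*(3 - I)*(-33))*(-18) = (33*I*(3 - I))*(-18) = -594*I*(3 - I)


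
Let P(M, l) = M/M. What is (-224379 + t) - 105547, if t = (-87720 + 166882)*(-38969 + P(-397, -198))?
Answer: -3085114742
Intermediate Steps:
P(M, l) = 1
t = -3084784816 (t = (-87720 + 166882)*(-38969 + 1) = 79162*(-38968) = -3084784816)
(-224379 + t) - 105547 = (-224379 - 3084784816) - 105547 = -3085009195 - 105547 = -3085114742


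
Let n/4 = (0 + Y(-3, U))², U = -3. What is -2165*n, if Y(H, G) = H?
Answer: -77940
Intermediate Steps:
n = 36 (n = 4*(0 - 3)² = 4*(-3)² = 4*9 = 36)
-2165*n = -2165*36 = -77940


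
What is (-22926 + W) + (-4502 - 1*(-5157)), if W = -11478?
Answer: -33749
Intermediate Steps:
(-22926 + W) + (-4502 - 1*(-5157)) = (-22926 - 11478) + (-4502 - 1*(-5157)) = -34404 + (-4502 + 5157) = -34404 + 655 = -33749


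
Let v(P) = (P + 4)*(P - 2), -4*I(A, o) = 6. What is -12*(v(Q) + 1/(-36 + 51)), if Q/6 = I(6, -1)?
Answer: -3304/5 ≈ -660.80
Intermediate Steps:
I(A, o) = -3/2 (I(A, o) = -¼*6 = -3/2)
Q = -9 (Q = 6*(-3/2) = -9)
v(P) = (-2 + P)*(4 + P) (v(P) = (4 + P)*(-2 + P) = (-2 + P)*(4 + P))
-12*(v(Q) + 1/(-36 + 51)) = -12*((-8 + (-9)² + 2*(-9)) + 1/(-36 + 51)) = -12*((-8 + 81 - 18) + 1/15) = -12*(55 + 1/15) = -12*826/15 = -3304/5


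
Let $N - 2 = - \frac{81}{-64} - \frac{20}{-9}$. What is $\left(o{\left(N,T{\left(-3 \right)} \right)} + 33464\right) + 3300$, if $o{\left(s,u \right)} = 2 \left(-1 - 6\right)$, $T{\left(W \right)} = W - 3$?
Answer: $36750$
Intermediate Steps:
$T{\left(W \right)} = -3 + W$ ($T{\left(W \right)} = W - 3 = -3 + W$)
$N = \frac{3161}{576}$ ($N = 2 - \left(- \frac{81}{64} - \frac{20}{9}\right) = 2 - - \frac{2009}{576} = 2 + \left(\frac{81}{64} + \frac{20}{9}\right) = 2 + \frac{2009}{576} = \frac{3161}{576} \approx 5.4878$)
$o{\left(s,u \right)} = -14$ ($o{\left(s,u \right)} = 2 \left(-7\right) = -14$)
$\left(o{\left(N,T{\left(-3 \right)} \right)} + 33464\right) + 3300 = \left(-14 + 33464\right) + 3300 = 33450 + 3300 = 36750$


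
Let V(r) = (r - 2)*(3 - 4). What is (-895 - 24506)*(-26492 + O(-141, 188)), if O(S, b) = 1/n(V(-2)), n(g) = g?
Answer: 2691667767/4 ≈ 6.7292e+8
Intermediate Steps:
V(r) = 2 - r (V(r) = (-2 + r)*(-1) = 2 - r)
O(S, b) = ¼ (O(S, b) = 1/(2 - 1*(-2)) = 1/(2 + 2) = 1/4 = ¼)
(-895 - 24506)*(-26492 + O(-141, 188)) = (-895 - 24506)*(-26492 + ¼) = -25401*(-105967/4) = 2691667767/4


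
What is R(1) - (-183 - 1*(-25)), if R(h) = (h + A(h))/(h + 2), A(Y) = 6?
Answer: 481/3 ≈ 160.33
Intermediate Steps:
R(h) = (6 + h)/(2 + h) (R(h) = (h + 6)/(h + 2) = (6 + h)/(2 + h))
R(1) - (-183 - 1*(-25)) = (6 + 1)/(2 + 1) - (-183 - 1*(-25)) = 7/3 - (-183 + 25) = (⅓)*7 - 1*(-158) = 7/3 + 158 = 481/3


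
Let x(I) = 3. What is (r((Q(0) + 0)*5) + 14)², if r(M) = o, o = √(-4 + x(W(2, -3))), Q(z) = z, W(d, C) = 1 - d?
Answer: (14 + I)² ≈ 195.0 + 28.0*I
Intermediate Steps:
o = I (o = √(-4 + 3) = √(-1) = I ≈ 1.0*I)
r(M) = I
(r((Q(0) + 0)*5) + 14)² = (I + 14)² = (14 + I)²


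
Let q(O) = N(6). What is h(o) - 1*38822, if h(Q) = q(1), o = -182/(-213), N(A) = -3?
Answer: -38825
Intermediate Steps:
q(O) = -3
o = 182/213 (o = -182*(-1/213) = 182/213 ≈ 0.85446)
h(Q) = -3
h(o) - 1*38822 = -3 - 1*38822 = -3 - 38822 = -38825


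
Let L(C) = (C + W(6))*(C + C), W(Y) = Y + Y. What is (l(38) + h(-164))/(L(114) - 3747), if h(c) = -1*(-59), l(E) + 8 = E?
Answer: 89/24981 ≈ 0.0035627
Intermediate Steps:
W(Y) = 2*Y
L(C) = 2*C*(12 + C) (L(C) = (C + 2*6)*(C + C) = (C + 12)*(2*C) = (12 + C)*(2*C) = 2*C*(12 + C))
l(E) = -8 + E
h(c) = 59
(l(38) + h(-164))/(L(114) - 3747) = ((-8 + 38) + 59)/(2*114*(12 + 114) - 3747) = (30 + 59)/(2*114*126 - 3747) = 89/(28728 - 3747) = 89/24981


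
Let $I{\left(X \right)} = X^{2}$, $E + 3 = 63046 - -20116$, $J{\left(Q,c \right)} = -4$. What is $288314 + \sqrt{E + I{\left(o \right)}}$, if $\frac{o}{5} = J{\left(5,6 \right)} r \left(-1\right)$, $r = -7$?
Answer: $288314 + \sqrt{102759} \approx 2.8863 \cdot 10^{5}$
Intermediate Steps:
$E = 83159$ ($E = -3 + \left(63046 - -20116\right) = -3 + \left(63046 + 20116\right) = -3 + 83162 = 83159$)
$o = -140$ ($o = 5 \left(-4\right) \left(-7\right) \left(-1\right) = 5 \cdot 28 \left(-1\right) = 5 \left(-28\right) = -140$)
$288314 + \sqrt{E + I{\left(o \right)}} = 288314 + \sqrt{83159 + \left(-140\right)^{2}} = 288314 + \sqrt{83159 + 19600} = 288314 + \sqrt{102759}$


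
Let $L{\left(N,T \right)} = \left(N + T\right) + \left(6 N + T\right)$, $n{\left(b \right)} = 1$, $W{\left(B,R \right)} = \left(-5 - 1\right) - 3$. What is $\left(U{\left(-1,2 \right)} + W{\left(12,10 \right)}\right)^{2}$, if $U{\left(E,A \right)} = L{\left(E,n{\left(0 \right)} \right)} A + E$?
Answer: $400$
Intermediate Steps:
$W{\left(B,R \right)} = -9$ ($W{\left(B,R \right)} = -6 - 3 = -9$)
$L{\left(N,T \right)} = 2 T + 7 N$ ($L{\left(N,T \right)} = \left(N + T\right) + \left(T + 6 N\right) = 2 T + 7 N$)
$U{\left(E,A \right)} = E + A \left(2 + 7 E\right)$ ($U{\left(E,A \right)} = \left(2 \cdot 1 + 7 E\right) A + E = \left(2 + 7 E\right) A + E = A \left(2 + 7 E\right) + E = E + A \left(2 + 7 E\right)$)
$\left(U{\left(-1,2 \right)} + W{\left(12,10 \right)}\right)^{2} = \left(\left(-1 + 2 \left(2 + 7 \left(-1\right)\right)\right) - 9\right)^{2} = \left(\left(-1 + 2 \left(2 - 7\right)\right) - 9\right)^{2} = \left(\left(-1 + 2 \left(-5\right)\right) - 9\right)^{2} = \left(\left(-1 - 10\right) - 9\right)^{2} = \left(-11 - 9\right)^{2} = \left(-20\right)^{2} = 400$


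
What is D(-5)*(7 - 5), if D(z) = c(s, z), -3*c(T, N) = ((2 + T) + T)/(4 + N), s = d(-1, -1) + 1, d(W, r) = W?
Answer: 4/3 ≈ 1.3333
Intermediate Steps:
s = 0 (s = -1 + 1 = 0)
c(T, N) = -(2 + 2*T)/(3*(4 + N)) (c(T, N) = -((2 + T) + T)/(3*(4 + N)) = -(2 + 2*T)/(3*(4 + N)))
D(z) = -2/(3*(4 + z)) (D(z) = 2*(-1 - 1*0)/(3*(4 + z)) = 2*(-1 + 0)/(3*(4 + z)) = (⅔)*(-1)/(4 + z) = -2/(3*(4 + z)))
D(-5)*(7 - 5) = (-2/(12 + 3*(-5)))*(7 - 5) = -2/(12 - 15)*2 = -2/(-3)*2 = -2*(-⅓)*2 = (⅔)*2 = 4/3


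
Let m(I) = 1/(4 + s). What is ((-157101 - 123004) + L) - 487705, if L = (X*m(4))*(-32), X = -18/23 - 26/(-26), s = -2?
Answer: -17659710/23 ≈ -7.6781e+5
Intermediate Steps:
X = 5/23 (X = -18*1/23 - 26*(-1/26) = -18/23 + 1 = 5/23 ≈ 0.21739)
m(I) = 1/2 (m(I) = 1/(4 - 2) = 1/2)
L = -80/23 (L = ((5/23)*(1/2))*(-32) = (5/46)*(-32) = -80/23 ≈ -3.4783)
((-157101 - 123004) + L) - 487705 = ((-157101 - 123004) - 80/23) - 487705 = (-280105 - 80/23) - 487705 = -6442495/23 - 487705 = -17659710/23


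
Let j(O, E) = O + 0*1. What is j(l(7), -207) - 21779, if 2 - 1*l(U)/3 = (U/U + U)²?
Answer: -21965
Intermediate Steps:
l(U) = 6 - 3*(1 + U)² (l(U) = 6 - 3*(U/U + U)² = 6 - 3*(1 + U)²)
j(O, E) = O (j(O, E) = O + 0 = O)
j(l(7), -207) - 21779 = (6 - 3*(1 + 7)²) - 21779 = (6 - 3*8²) - 21779 = (6 - 3*64) - 21779 = (6 - 192) - 21779 = -186 - 21779 = -21965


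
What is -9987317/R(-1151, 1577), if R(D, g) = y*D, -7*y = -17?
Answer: 69911219/19567 ≈ 3572.9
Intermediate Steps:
y = 17/7 (y = -1/7*(-17) = 17/7 ≈ 2.4286)
R(D, g) = 17*D/7
-9987317/R(-1151, 1577) = -9987317/((17/7)*(-1151)) = -9987317/(-19567/7) = -9987317*(-7/19567) = 69911219/19567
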